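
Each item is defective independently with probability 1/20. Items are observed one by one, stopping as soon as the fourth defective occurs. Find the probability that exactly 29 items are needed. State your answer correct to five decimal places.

0.00568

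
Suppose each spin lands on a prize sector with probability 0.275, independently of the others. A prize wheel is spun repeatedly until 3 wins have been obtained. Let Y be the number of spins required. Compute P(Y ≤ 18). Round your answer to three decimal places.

0.909

Finishing within 18 spins ⇔ at least 3 successes in the first 18. With X ~ Binomial(18, 0.275), P(Y ≤ 18) = 1 − P(X ≤ 2).
  k=0: C(18,0)·0.275^0·0.725^18 = 0.00306
  k=1: C(18,1)·0.275^1·0.725^17 = 0.02091
  k=2: C(18,2)·0.275^2·0.725^16 = 0.06742
1 − 0.09139 = 0.90861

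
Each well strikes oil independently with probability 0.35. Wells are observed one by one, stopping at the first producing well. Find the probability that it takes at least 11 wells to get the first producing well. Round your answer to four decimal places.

Y = number of wells to the first success; geometric, p = 0.35.
P(Y > 10) = P(first 10 all fail) = (1−p)^10 = 0.013463

0.0135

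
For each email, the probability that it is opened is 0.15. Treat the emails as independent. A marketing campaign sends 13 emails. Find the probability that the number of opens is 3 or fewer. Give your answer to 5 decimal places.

0.88200

X ~ Binomial(13, 0.15); P(X ≤ 3) = Σ C(13,k) p^k (1−p)^(13−k) over k:
  k=0: C(13,0)·0.15^0·0.85^13 = 0.1209055
  k=1: C(13,1)·0.15^1·0.85^12 = 0.2773714
  k=2: C(13,2)·0.15^2·0.85^11 = 0.2936874
  k=3: C(13,3)·0.15^3·0.85^10 = 0.1900330
Total = 0.8819973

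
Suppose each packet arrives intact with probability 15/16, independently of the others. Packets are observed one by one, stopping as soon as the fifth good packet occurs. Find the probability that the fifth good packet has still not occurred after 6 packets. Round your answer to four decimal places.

Needing more than 6 packets ⇔ fewer than 5 successes in the first 6. With X ~ Binomial(6, 0.9375), P(Y > 6) = P(X ≤ 4).
  k=0: C(6,0)·0.9375^0·0.0625^6 = 0.000000
  k=1: C(6,1)·0.9375^1·0.0625^5 = 0.000005
  k=2: C(6,2)·0.9375^2·0.0625^4 = 0.000201
  k=3: C(6,3)·0.9375^3·0.0625^3 = 0.004023
  k=4: C(6,4)·0.9375^4·0.0625^2 = 0.045262
P(X ≤ 4) = 0.049492

0.0495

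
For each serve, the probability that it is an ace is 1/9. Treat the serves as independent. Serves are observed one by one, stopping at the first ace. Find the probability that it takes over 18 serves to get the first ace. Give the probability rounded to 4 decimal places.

0.1200

Y = number of serves to the first success; geometric, p = 0.111111.
P(Y > 18) = P(first 18 all fail) = (1−p)^18 = 0.120020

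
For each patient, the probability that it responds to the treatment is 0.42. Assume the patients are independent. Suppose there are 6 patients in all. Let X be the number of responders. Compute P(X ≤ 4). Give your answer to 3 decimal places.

0.949

X ~ Binomial(6, 0.42); P(X ≤ 4) = Σ C(6,k) p^k (1−p)^(6−k) over k:
  k=0: C(6,0)·0.42^0·0.58^6 = 0.03807
  k=1: C(6,1)·0.42^1·0.58^5 = 0.16540
  k=2: C(6,2)·0.42^2·0.58^4 = 0.29943
  k=3: C(6,3)·0.42^3·0.58^3 = 0.28911
  k=4: C(6,4)·0.42^4·0.58^2 = 0.15702
Total = 0.94903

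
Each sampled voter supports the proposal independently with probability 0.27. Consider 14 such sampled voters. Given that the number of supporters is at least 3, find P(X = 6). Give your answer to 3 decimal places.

X ~ Binomial(14, 0.27). Want P(X=6 | X≥3) = P(X=6) / P(X≥3).
P(X=6) = C(14,6)·0.27^6·0.73^8 = 0.09383
P(X≥3) = 1 − 0.01220 − 0.06320 − 0.15193 = 0.77267
Ratio = 0.09383 / 0.77267 = 0.12143

0.121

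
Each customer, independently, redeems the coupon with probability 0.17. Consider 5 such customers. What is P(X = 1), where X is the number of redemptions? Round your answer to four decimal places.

0.4034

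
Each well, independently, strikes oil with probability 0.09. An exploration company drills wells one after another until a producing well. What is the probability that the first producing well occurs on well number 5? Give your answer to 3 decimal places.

Geometric (trials to first success), p = 0.09.
P(Y = 5) = (1−p)^4 · p = 0.68575 · 0.09 = 0.06172

0.062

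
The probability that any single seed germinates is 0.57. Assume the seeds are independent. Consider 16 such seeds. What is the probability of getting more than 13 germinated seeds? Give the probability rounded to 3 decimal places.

X ~ Binomial(16, 0.57); P(X ≥ 14) = Σ C(16,k) p^k (1−p)^(16−k) over k:
  k=14: C(16,14)·0.57^14·0.43^2 = 0.00848
  k=15: C(16,15)·0.57^15·0.43^1 = 0.00150
  k=16: C(16,16)·0.57^16·0.43^0 = 0.00012
Total = 0.01010

0.010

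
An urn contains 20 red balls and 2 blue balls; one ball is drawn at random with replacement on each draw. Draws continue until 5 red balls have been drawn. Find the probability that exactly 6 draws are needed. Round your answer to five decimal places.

0.28224

Y = trial on which the fifth success occurs; negative binomial, r=5, p=0.909091.
P(Y=6) = C(5,4) · p^5 · (1−p)^1
= 5 · 0.62092 · 0.090909 = 0.2822370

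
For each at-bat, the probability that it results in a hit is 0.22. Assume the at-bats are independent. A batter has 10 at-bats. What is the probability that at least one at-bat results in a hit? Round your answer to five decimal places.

P(at least one) = 1 − P(none) = 1 − (1 − 0.22)^10
= 1 − 0.0833578 = 0.9166422

0.91664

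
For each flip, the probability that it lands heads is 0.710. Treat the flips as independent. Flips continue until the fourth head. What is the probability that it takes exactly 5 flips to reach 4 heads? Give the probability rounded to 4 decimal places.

0.2948

Y = trial on which the fourth success occurs; negative binomial, r=4, p=0.71.
P(Y=5) = C(4,3) · p^4 · (1−p)^1
= 4 · 0.25412 · 0.29 = 0.294775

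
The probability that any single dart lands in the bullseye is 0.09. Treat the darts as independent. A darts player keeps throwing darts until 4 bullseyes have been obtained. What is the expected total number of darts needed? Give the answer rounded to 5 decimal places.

Y = total darts until the fourth success; negative binomial with r=4, p=0.09.
E[Y] = r / p = 4 / 0.09 = 44.4444444

44.44444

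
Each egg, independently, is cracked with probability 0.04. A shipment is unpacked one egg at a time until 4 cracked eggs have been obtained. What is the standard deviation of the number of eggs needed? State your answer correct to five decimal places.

48.98979

Y = total eggs until the fourth success; negative binomial with r=4, p=0.04.
SD(Y) = √[r(1−p)/p²] = √(2400.0000000) = 48.9897949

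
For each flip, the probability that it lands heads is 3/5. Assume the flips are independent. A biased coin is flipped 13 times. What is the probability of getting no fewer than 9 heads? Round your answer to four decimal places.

X ~ Binomial(13, 0.60); P(X ≥ 9) = Σ C(13,k) p^k (1−p)^(13−k) over k:
  k=9: C(13,9)·0.60^9·0.40^4 = 0.184462
  k=10: C(13,10)·0.60^10·0.40^3 = 0.110677
  k=11: C(13,11)·0.60^11·0.40^2 = 0.045277
  k=12: C(13,12)·0.60^12·0.40^1 = 0.011319
  k=13: C(13,13)·0.60^13·0.40^0 = 0.001306
Total = 0.353042

0.3530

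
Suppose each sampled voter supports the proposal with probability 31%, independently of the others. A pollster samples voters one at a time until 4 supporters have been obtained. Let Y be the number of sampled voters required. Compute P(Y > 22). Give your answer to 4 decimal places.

0.0562

Needing more than 22 sampled voters ⇔ fewer than 4 successes in the first 22. With X ~ Binomial(22, 0.31), P(Y > 22) = P(X ≤ 3).
  k=0: C(22,0)·0.31^0·0.69^22 = 0.000285
  k=1: C(22,1)·0.31^1·0.69^21 = 0.002816
  k=2: C(22,2)·0.31^2·0.69^20 = 0.013284
  k=3: C(22,3)·0.31^3·0.69^19 = 0.039787
P(X ≤ 3) = 0.056171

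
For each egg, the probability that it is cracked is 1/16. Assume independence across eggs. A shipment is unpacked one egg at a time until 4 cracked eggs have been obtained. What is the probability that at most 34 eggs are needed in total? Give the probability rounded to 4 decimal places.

Finishing within 34 eggs ⇔ at least 4 successes in the first 34. With X ~ Binomial(34, 0.0625), P(Y ≤ 34) = 1 − P(X ≤ 3).
  k=0: C(34,0)·0.0625^0·0.9375^34 = 0.111435
  k=1: C(34,1)·0.0625^1·0.9375^33 = 0.252587
  k=2: C(34,2)·0.0625^2·0.9375^32 = 0.277846
  k=3: C(34,3)·0.0625^3·0.9375^31 = 0.197579
1 − 0.839447 = 0.160553

0.1606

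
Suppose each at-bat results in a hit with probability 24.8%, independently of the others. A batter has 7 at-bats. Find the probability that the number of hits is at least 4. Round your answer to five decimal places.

X ~ Binomial(7, 0.248); P(X ≥ 4) = Σ C(7,k) p^k (1−p)^(7−k) over k:
  k=4: C(7,4)·0.248^4·0.752^3 = 0.0563026
  k=5: C(7,5)·0.248^5·0.752^2 = 0.0111407
  k=6: C(7,6)·0.248^6·0.752^1 = 0.0012247
  k=7: C(7,7)·0.248^7·0.752^0 = 0.0000577
Total = 0.0687257

0.06873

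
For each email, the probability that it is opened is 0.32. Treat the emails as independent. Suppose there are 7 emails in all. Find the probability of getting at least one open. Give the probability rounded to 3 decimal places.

P(at least one) = 1 − P(none) = 1 − (1 − 0.32)^7
= 1 − 0.06723 = 0.93277

0.933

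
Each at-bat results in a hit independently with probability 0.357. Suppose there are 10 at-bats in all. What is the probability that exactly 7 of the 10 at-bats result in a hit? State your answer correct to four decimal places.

X ~ Binomial(n=10, p=0.357).
P(X=7) = C(10,7) · p^7 · (1−p)^3
= 120 · 0.00073906 · 0.26585 = 0.023577

0.0236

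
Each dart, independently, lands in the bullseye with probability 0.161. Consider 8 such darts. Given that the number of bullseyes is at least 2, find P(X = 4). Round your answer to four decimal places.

X ~ Binomial(8, 0.161). Want P(X=4 | X≥2) = P(X=4) / P(X≥2).
P(X=4) = C(8,4)·0.161^4·0.839^4 = 0.023305
P(X≥2) = 1 − 0.245525 − 0.376920 = 0.377555
Ratio = 0.023305 / 0.377555 = 0.061726

0.0617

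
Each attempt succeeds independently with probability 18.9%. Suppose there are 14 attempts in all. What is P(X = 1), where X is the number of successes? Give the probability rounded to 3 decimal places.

X ~ Binomial(n=14, p=0.189).
P(X=1) = C(14,1) · p^1 · (1−p)^13
= 14 · 0.189 · 0.065655 = 0.17372

0.174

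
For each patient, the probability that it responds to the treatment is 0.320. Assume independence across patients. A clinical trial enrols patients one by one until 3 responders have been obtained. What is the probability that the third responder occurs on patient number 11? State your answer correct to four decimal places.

0.0674

Y = trial on which the third success occurs; negative binomial, r=3, p=0.32.
P(Y=11) = C(10,2) · p^3 · (1−p)^8
= 45 · 0.032768 · 0.045716 = 0.067411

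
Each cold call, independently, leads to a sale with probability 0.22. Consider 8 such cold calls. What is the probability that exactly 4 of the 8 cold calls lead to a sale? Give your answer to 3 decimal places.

X ~ Binomial(n=8, p=0.22).
P(X=4) = C(8,4) · p^4 · (1−p)^4
= 70 · 0.0023426 · 0.37015 = 0.06070

0.061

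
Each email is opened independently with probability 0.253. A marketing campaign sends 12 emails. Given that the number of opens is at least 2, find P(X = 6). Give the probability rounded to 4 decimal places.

X ~ Binomial(12, 0.253). Want P(X=6 | X≥2) = P(X=6) / P(X≥2).
P(X=6) = C(12,6)·0.253^6·0.747^6 = 0.042104
P(X≥2) = 1 − 0.030189 − 0.122695 = 0.847116
Ratio = 0.042104 / 0.847116 = 0.049702

0.0497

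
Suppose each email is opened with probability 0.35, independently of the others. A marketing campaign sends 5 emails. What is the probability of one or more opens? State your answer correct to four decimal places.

0.8840

P(at least one) = 1 − P(none) = 1 − (1 − 0.35)^5
= 1 − 0.116029 = 0.883971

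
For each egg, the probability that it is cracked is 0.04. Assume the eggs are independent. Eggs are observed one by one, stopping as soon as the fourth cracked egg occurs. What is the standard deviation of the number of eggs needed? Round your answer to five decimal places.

Y = total eggs until the fourth success; negative binomial with r=4, p=0.04.
SD(Y) = √[r(1−p)/p²] = √(2400.0000000) = 48.9897949

48.98979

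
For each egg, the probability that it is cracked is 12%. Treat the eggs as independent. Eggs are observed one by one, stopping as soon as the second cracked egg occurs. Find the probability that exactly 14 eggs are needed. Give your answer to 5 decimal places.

Y = trial on which the second success occurs; negative binomial, r=2, p=0.12.
P(Y=14) = C(13,1) · p^2 · (1−p)^12
= 13 · 0.0144 · 0.21567 = 0.0403736

0.04037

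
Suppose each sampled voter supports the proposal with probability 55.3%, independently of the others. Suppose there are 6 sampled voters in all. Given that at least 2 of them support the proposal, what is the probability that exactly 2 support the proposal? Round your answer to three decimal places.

X ~ Binomial(6, 0.553). Want P(X=2 | X≥2) = P(X=2) / P(X≥2).
P(X=2) = C(6,2)·0.553^2·0.447^4 = 0.18314
P(X≥2) = 1 − 0.00798 − 0.05921 = 0.93281
Ratio = 0.18314 / 0.93281 = 0.19633

0.196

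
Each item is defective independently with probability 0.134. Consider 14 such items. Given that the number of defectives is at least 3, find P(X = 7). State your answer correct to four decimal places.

X ~ Binomial(14, 0.134). Want P(X=7 | X≥3) = P(X=7) / P(X≥3).
P(X=7) = C(14,7)·0.134^7·0.866^7 = 0.000973
P(X≥3) = 1 − 0.133429 − 0.289045 − 0.290714 = 0.286812
Ratio = 0.000973 / 0.286812 = 0.003391

0.0034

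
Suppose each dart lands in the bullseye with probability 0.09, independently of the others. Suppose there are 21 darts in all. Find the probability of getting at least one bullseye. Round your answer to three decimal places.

P(at least one) = 1 − P(none) = 1 − (1 − 0.09)^21
= 1 − 0.13800 = 0.86200

0.862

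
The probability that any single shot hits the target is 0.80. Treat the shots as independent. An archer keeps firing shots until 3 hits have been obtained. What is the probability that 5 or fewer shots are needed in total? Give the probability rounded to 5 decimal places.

Finishing within 5 shots ⇔ at least 3 successes in the first 5. With X ~ Binomial(5, 0.80), P(Y ≤ 5) = 1 − P(X ≤ 2).
  k=0: C(5,0)·0.80^0·0.20^5 = 0.0003200
  k=1: C(5,1)·0.80^1·0.20^4 = 0.0064000
  k=2: C(5,2)·0.80^2·0.20^3 = 0.0512000
1 − 0.0579200 = 0.9420800

0.94208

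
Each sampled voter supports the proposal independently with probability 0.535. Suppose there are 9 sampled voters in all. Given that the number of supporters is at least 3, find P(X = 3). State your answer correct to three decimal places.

0.138

X ~ Binomial(9, 0.535). Want P(X=3 | X≥3) = P(X=3) / P(X≥3).
P(X=3) = C(9,3)·0.535^3·0.465^6 = 0.13003
P(X≥3) = 1 − 0.00102 − 0.01052 − 0.04844 = 0.94002
Ratio = 0.13003 / 0.94002 = 0.13833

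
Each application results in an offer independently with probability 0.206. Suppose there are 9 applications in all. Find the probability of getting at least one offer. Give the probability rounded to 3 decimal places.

0.875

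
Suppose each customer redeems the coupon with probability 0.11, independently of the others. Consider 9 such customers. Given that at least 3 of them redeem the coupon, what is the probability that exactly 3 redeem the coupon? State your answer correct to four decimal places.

X ~ Binomial(9, 0.11). Want P(X=3 | X≥3) = P(X=3) / P(X≥3).
P(X=3) = C(9,3)·0.11^3·0.89^6 = 0.055564
P(X≥3) = 1 − 0.350356 − 0.389722 − 0.192672 = 0.067250
Ratio = 0.055564 / 0.067250 = 0.826243

0.8262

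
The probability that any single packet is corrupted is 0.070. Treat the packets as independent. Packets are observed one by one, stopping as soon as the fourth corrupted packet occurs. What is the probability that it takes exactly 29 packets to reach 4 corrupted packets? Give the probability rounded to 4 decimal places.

Y = trial on which the fourth success occurs; negative binomial, r=4, p=0.07.
P(Y=29) = C(28,3) · p^4 · (1−p)^25
= 3276 · 2.401e-05 · 0.16296 = 0.012818

0.0128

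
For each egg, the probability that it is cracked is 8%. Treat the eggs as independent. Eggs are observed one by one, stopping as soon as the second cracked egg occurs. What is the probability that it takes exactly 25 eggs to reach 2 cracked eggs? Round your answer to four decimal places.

Y = trial on which the second success occurs; negative binomial, r=2, p=0.08.
P(Y=25) = C(24,1) · p^2 · (1−p)^23
= 24 · 0.0064 · 0.14693 = 0.022569

0.0226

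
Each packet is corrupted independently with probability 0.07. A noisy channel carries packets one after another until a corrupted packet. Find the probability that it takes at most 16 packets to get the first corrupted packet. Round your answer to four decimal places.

0.6869

Y = number of packets to the first success; geometric, p = 0.07.
P(Y ≤ 16) = 1 − (1−p)^16 = 1 − 0.313132 = 0.686868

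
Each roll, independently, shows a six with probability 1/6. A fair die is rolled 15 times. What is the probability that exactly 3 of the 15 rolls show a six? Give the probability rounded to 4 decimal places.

0.2363

X ~ Binomial(n=15, p=0.166667).
P(X=3) = C(15,3) · p^3 · (1−p)^12
= 455 · 0.0046296 · 0.11216 = 0.236256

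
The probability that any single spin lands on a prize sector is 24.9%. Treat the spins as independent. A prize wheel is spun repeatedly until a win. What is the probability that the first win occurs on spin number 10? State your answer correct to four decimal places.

Geometric (trials to first success), p = 0.249.
P(Y = 10) = (1−p)^9 · p = 0.075991 · 0.249 = 0.018922

0.0189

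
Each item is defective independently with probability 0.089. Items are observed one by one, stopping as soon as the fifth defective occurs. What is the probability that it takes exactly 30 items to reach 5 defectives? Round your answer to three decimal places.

0.013

Y = trial on which the fifth success occurs; negative binomial, r=5, p=0.089.
P(Y=30) = C(29,4) · p^5 · (1−p)^25
= 23751 · 5.5841e-06 · 0.097266 = 0.01290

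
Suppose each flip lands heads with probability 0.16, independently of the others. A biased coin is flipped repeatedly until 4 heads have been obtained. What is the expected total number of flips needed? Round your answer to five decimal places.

25.00000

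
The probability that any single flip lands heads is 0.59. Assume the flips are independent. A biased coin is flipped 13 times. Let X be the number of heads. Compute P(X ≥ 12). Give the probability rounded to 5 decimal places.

X ~ Binomial(13, 0.59); P(X ≥ 12) = Σ C(13,k) p^k (1−p)^(13−k) over k:
  k=12: C(13,12)·0.59^12·0.41^1 = 0.0094831
  k=13: C(13,13)·0.59^13·0.41^0 = 0.0010497
Total = 0.0105328

0.01053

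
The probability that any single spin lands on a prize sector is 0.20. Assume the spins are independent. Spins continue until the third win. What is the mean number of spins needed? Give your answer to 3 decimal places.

15.000

Y = total spins until the third success; negative binomial with r=3, p=0.20.
E[Y] = r / p = 3 / 0.20 = 15.00000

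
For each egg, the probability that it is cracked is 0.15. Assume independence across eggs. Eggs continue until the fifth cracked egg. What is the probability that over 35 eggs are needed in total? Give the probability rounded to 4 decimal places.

Needing more than 35 eggs ⇔ fewer than 5 successes in the first 35. With X ~ Binomial(35, 0.15), P(Y > 35) = P(X ≤ 4).
  k=0: C(35,0)·0.15^0·0.85^35 = 0.003386
  k=1: C(35,1)·0.15^1·0.85^34 = 0.020912
  k=2: C(35,2)·0.15^2·0.85^33 = 0.062737
  k=3: C(35,3)·0.15^3·0.85^32 = 0.121784
  k=4: C(35,4)·0.15^4·0.85^31 = 0.171930
P(X ≤ 4) = 0.380749

0.3807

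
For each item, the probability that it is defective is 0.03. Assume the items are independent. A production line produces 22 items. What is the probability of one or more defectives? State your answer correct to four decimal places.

0.4883

P(at least one) = 1 − P(none) = 1 − (1 − 0.03)^22
= 1 − 0.511656 = 0.488344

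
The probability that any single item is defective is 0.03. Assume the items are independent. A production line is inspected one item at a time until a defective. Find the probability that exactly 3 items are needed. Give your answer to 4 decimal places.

0.0282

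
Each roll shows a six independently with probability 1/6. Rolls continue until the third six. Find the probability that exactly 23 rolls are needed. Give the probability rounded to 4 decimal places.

0.0279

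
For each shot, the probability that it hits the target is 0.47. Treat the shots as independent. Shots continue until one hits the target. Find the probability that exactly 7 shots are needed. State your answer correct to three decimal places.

0.010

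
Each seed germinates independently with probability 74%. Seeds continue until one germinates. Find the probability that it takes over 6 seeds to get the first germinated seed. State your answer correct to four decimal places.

Y = number of seeds to the first success; geometric, p = 0.74.
P(Y > 6) = P(first 6 all fail) = (1−p)^6 = 0.000309

0.0003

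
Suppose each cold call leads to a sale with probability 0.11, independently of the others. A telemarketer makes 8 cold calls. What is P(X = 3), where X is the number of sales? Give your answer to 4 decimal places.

0.0416

X ~ Binomial(n=8, p=0.11).
P(X=3) = C(8,3) · p^3 · (1−p)^5
= 56 · 0.001331 · 0.55841 = 0.041621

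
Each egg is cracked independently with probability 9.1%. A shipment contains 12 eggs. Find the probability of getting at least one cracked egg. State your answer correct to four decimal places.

0.6818

P(at least one) = 1 − P(none) = 1 − (1 − 0.091)^12
= 1 − 0.318249 = 0.681751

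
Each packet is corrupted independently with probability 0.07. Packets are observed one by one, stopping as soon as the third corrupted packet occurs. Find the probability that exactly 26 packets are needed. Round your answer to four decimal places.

Y = trial on which the third success occurs; negative binomial, r=3, p=0.07.
P(Y=26) = C(25,2) · p^3 · (1−p)^23
= 300 · 0.000343 · 0.18841 = 0.019388

0.0194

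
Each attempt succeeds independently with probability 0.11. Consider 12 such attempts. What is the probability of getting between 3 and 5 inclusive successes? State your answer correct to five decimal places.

0.13676

X ~ Binomial(12, 0.11); P(3 ≤ X ≤ 5) = Σ C(12,k) p^k (1−p)^(12−k) over k:
  k=3: C(12,3)·0.11^3·0.89^9 = 0.1025914
  k=4: C(12,4)·0.11^4·0.89^8 = 0.0285296
  k=5: C(12,5)·0.11^5·0.89^7 = 0.0056418
Total = 0.1367628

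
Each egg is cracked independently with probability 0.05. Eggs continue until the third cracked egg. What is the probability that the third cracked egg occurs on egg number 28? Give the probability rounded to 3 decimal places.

0.012

Y = trial on which the third success occurs; negative binomial, r=3, p=0.05.
P(Y=28) = C(27,2) · p^3 · (1−p)^25
= 351 · 0.000125 · 0.27739 = 0.01217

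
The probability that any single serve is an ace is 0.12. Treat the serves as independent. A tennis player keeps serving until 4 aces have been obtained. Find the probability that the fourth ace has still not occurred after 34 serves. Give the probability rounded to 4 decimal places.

Needing more than 34 serves ⇔ fewer than 4 successes in the first 34. With X ~ Binomial(34, 0.12), P(Y > 34) = P(X ≤ 3).
  k=0: C(34,0)·0.12^0·0.88^34 = 0.012954
  k=1: C(34,1)·0.12^1·0.88^33 = 0.060060
  k=2: C(34,2)·0.12^2·0.88^32 = 0.135136
  k=3: C(34,3)·0.12^3·0.88^31 = 0.196561
P(X ≤ 3) = 0.404712

0.4047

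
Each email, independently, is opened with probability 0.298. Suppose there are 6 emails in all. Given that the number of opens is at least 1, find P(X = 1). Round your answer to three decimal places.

X ~ Binomial(6, 0.298). Want P(X=1 | X≥1) = P(X=1) / P(X≥1).
P(X=1) = C(6,1)·0.298^1·0.702^5 = 0.30483
P(X≥1) = 1 − 0.11968 = 0.88032
Ratio = 0.30483 / 0.88032 = 0.34627

0.346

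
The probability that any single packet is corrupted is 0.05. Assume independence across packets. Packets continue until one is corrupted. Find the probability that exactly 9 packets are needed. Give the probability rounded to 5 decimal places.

0.03317

Geometric (trials to first success), p = 0.05.
P(Y = 9) = (1−p)^8 · p = 0.66342 · 0.05 = 0.0331710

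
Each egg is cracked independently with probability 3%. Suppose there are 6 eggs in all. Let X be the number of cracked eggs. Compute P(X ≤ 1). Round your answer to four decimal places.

0.9875

X ~ Binomial(6, 0.03); P(X ≤ 1) = Σ C(6,k) p^k (1−p)^(6−k) over k:
  k=0: C(6,0)·0.03^0·0.97^6 = 0.832972
  k=1: C(6,1)·0.03^1·0.97^5 = 0.154572
Total = 0.987544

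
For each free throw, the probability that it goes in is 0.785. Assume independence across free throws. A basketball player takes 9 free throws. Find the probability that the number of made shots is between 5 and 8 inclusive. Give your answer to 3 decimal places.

0.860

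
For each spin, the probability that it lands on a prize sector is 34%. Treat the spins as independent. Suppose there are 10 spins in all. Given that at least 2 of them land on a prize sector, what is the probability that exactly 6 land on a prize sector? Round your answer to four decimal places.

0.0681

X ~ Binomial(10, 0.34). Want P(X=6 | X≥2) = P(X=6) / P(X≥2).
P(X=6) = C(10,6)·0.34^6·0.66^4 = 0.061556
P(X≥2) = 1 − 0.015683 − 0.080793 = 0.903524
Ratio = 0.061556 / 0.903524 = 0.068129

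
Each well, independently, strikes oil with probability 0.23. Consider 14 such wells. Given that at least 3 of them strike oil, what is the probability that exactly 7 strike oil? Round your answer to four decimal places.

X ~ Binomial(14, 0.23). Want P(X=7 | X≥3) = P(X=7) / P(X≥3).
P(X=7) = C(14,7)·0.23^7·0.77^7 = 0.018753
P(X≥3) = 1 − 0.025756 − 0.107705 − 0.209115 = 0.657424
Ratio = 0.018753 / 0.657424 = 0.028525

0.0285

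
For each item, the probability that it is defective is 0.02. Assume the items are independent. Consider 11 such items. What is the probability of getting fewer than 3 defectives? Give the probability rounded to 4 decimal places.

X ~ Binomial(11, 0.02); P(X ≤ 2) = Σ C(11,k) p^k (1−p)^(11−k) over k:
  k=0: C(11,0)·0.02^0·0.98^11 = 0.800731
  k=1: C(11,1)·0.02^1·0.98^10 = 0.179756
  k=2: C(11,2)·0.02^2·0.98^9 = 0.018342
Total = 0.998830

0.9988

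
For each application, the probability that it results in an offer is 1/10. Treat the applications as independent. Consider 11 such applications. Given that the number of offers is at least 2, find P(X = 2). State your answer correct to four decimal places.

0.7041

X ~ Binomial(11, 0.10). Want P(X=2 | X≥2) = P(X=2) / P(X≥2).
P(X=2) = C(11,2)·0.10^2·0.90^9 = 0.213081
P(X≥2) = 1 − 0.313811 − 0.383546 = 0.302643
Ratio = 0.213081 / 0.302643 = 0.704068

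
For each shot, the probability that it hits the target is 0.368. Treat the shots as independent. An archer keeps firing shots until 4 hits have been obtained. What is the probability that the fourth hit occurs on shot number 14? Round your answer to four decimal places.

Y = trial on which the fourth success occurs; negative binomial, r=4, p=0.368.
P(Y=14) = C(13,3) · p^4 · (1−p)^10
= 286 · 0.01834 · 0.010166 = 0.053325

0.0533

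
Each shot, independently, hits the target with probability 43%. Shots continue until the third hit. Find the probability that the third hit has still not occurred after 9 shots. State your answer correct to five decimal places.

0.17960

Needing more than 9 shots ⇔ fewer than 3 successes in the first 9. With X ~ Binomial(9, 0.43), P(Y > 9) = P(X ≤ 2).
  k=0: C(9,0)·0.43^0·0.57^9 = 0.0063515
  k=1: C(9,1)·0.43^1·0.57^8 = 0.0431231
  k=2: C(9,2)·0.43^2·0.57^7 = 0.1301258
P(X ≤ 2) = 0.1796003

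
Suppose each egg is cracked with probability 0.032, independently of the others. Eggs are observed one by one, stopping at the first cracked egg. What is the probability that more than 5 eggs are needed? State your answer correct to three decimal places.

0.850

Y = number of eggs to the first success; geometric, p = 0.032.
P(Y > 5) = P(first 5 all fail) = (1−p)^5 = 0.84992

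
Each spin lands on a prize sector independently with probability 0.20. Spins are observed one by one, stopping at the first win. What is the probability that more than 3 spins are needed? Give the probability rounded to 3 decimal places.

0.512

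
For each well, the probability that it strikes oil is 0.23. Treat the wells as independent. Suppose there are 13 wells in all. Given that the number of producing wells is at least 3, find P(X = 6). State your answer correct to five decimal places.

X ~ Binomial(13, 0.23). Want P(X=6 | X≥3) = P(X=6) / P(X≥3).
P(X=6) = C(13,6)·0.23^6·0.77^7 = 0.0407680
P(X≥3) = 1 − 0.0334487 − 0.1298853 − 0.2327814 = 0.6038846
Ratio = 0.0407680 / 0.6038846 = 0.0675096

0.06751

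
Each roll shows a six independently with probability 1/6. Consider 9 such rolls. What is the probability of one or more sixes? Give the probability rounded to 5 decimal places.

0.80619

P(at least one) = 1 − P(none) = 1 − (1 − 0.166667)^9
= 1 − 0.1938067 = 0.8061933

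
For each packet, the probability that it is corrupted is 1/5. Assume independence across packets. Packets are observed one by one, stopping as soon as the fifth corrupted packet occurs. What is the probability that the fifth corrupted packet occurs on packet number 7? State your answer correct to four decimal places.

0.0031

Y = trial on which the fifth success occurs; negative binomial, r=5, p=0.20.
P(Y=7) = C(6,4) · p^5 · (1−p)^2
= 15 · 0.00032 · 0.64 = 0.003072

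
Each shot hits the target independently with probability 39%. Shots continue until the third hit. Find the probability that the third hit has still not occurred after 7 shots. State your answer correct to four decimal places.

0.4419

Needing more than 7 shots ⇔ fewer than 3 successes in the first 7. With X ~ Binomial(7, 0.39), P(Y > 7) = P(X ≤ 2).
  k=0: C(7,0)·0.39^0·0.61^7 = 0.031427
  k=1: C(7,1)·0.39^1·0.61^6 = 0.140651
  k=2: C(7,2)·0.39^2·0.61^5 = 0.269773
P(X ≤ 2) = 0.441851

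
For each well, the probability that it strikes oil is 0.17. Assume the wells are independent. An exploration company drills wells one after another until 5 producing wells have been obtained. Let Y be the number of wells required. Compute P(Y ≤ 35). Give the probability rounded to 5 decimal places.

Finishing within 35 wells ⇔ at least 5 successes in the first 35. With X ~ Binomial(35, 0.17), P(Y ≤ 35) = 1 − P(X ≤ 4).
  k=0: C(35,0)·0.17^0·0.83^35 = 0.0014714
  k=1: C(35,1)·0.17^1·0.83^34 = 0.0105480
  k=2: C(35,2)·0.17^2·0.83^33 = 0.0367275
  k=3: C(35,3)·0.17^3·0.83^32 = 0.0827476
  k=4: C(35,4)·0.17^4·0.83^31 = 0.1355864
1 − 0.2670810 = 0.7329190

0.73292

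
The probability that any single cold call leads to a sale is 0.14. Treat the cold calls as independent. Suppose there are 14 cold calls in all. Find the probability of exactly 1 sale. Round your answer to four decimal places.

0.2759

X ~ Binomial(n=14, p=0.14).
P(X=1) = C(14,1) · p^1 · (1−p)^13
= 14 · 0.14 · 0.14076 = 0.275890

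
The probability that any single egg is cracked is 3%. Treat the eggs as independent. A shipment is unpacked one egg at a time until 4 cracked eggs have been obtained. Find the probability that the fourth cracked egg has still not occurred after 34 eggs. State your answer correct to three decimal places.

Needing more than 34 eggs ⇔ fewer than 4 successes in the first 34. With X ~ Binomial(34, 0.03), P(Y > 34) = P(X ≤ 3).
  k=0: C(34,0)·0.03^0·0.97^34 = 0.35501
  k=1: C(34,1)·0.03^1·0.97^33 = 0.37331
  k=2: C(34,2)·0.03^2·0.97^32 = 0.19050
  k=3: C(34,3)·0.03^3·0.97^31 = 0.06285
P(X ≤ 3) = 0.98167

0.982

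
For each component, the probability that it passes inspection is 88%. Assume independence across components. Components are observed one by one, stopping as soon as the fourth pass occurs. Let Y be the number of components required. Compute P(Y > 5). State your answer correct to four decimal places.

Needing more than 5 components ⇔ fewer than 4 successes in the first 5. With X ~ Binomial(5, 0.88), P(Y > 5) = P(X ≤ 3).
  k=0: C(5,0)·0.88^0·0.12^5 = 0.000025
  k=1: C(5,1)·0.88^1·0.12^4 = 0.000912
  k=2: C(5,2)·0.88^2·0.12^3 = 0.013382
  k=3: C(5,3)·0.88^3·0.12^2 = 0.098132
P(X ≤ 3) = 0.112451

0.1125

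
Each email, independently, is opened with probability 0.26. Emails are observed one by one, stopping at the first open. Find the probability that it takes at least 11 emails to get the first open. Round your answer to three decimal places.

0.049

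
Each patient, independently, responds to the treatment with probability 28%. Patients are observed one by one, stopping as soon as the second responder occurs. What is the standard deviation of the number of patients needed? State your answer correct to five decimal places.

Y = total patients until the second success; negative binomial with r=2, p=0.28.
SD(Y) = √[r(1−p)/p²] = √(18.3673469) = 4.2857143

4.28571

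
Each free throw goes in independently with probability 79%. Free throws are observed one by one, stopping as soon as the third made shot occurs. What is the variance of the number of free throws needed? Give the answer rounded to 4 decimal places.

1.0095

Y = total free throws until the third success; negative binomial with r=3, p=0.79.
Var(Y) = r(1−p)/p² = 3·0.21 / 0.79² = 1.009454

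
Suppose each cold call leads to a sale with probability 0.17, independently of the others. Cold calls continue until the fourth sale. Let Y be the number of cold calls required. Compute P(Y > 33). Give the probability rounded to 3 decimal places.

Needing more than 33 cold calls ⇔ fewer than 4 successes in the first 33. With X ~ Binomial(33, 0.17), P(Y > 33) = P(X ≤ 3).
  k=0: C(33,0)·0.17^0·0.83^33 = 0.00214
  k=1: C(33,1)·0.17^1·0.83^32 = 0.01444
  k=2: C(33,2)·0.17^2·0.83^31 = 0.04731
  k=3: C(33,3)·0.17^3·0.83^30 = 0.10013
P(X ≤ 3) = 0.16401

0.164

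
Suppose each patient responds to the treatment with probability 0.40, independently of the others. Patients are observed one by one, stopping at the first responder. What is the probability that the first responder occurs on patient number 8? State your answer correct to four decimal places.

0.0112

Geometric (trials to first success), p = 0.40.
P(Y = 8) = (1−p)^7 · p = 0.027994 · 0.40 = 0.011197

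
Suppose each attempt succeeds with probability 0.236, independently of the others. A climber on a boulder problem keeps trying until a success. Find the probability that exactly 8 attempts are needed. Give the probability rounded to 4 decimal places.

Geometric (trials to first success), p = 0.236.
P(Y = 8) = (1−p)^7 · p = 0.15193 · 0.236 = 0.035856

0.0359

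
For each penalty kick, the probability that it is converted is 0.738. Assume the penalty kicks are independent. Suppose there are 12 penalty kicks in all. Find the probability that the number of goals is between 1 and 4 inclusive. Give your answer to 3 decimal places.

X ~ Binomial(12, 0.738); P(1 ≤ X ≤ 4) = Σ C(12,k) p^k (1−p)^(12−k) over k:
  k=1: C(12,1)·0.738^1·0.262^11 = 0.00000
  k=2: C(12,2)·0.738^2·0.262^10 = 0.00005
  k=3: C(12,3)·0.738^3·0.262^9 = 0.00051
  k=4: C(12,4)·0.738^4·0.262^8 = 0.00326
Total = 0.00383

0.004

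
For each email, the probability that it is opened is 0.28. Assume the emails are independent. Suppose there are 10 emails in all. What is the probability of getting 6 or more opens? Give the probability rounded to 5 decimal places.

0.03420

X ~ Binomial(10, 0.28); P(X ≥ 6) = Σ C(10,k) p^k (1−p)^(10−k) over k:
  k=6: C(10,6)·0.28^6·0.72^4 = 0.0271955
  k=7: C(10,7)·0.28^7·0.72^3 = 0.0060435
  k=8: C(10,8)·0.28^8·0.72^2 = 0.0008813
  k=9: C(10,9)·0.28^9·0.72^1 = 0.0000762
  k=10: C(10,10)·0.28^10·0.72^0 = 0.0000030
Total = 0.0341994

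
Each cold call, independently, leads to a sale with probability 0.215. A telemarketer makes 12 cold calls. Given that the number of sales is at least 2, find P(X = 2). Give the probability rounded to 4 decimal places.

X ~ Binomial(12, 0.215). Want P(X=2 | X≥2) = P(X=2) / P(X≥2).
P(X=2) = C(12,2)·0.215^2·0.785^10 = 0.271092
P(X≥2) = 1 − 0.054757 − 0.179964 = 0.765279
Ratio = 0.271092 / 0.765279 = 0.354240

0.3542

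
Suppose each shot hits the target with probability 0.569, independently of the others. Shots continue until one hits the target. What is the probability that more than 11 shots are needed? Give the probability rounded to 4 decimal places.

Y = number of shots to the first success; geometric, p = 0.569.
P(Y > 11) = P(first 11 all fail) = (1−p)^11 = 0.000095

0.0001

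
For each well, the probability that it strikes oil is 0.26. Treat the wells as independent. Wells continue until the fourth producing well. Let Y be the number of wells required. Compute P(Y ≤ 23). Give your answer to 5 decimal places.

0.88492

Finishing within 23 wells ⇔ at least 4 successes in the first 23. With X ~ Binomial(23, 0.26), P(Y ≤ 23) = 1 − P(X ≤ 3).
  k=0: C(23,0)·0.26^0·0.74^23 = 0.0009825
  k=1: C(23,1)·0.26^1·0.74^22 = 0.0079396
  k=2: C(23,2)·0.26^2·0.74^21 = 0.0306855
  k=3: C(23,3)·0.26^3·0.74^20 = 0.0754698
1 − 0.1150774 = 0.8849226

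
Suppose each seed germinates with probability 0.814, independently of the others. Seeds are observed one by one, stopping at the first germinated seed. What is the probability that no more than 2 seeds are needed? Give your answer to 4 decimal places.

Y = number of seeds to the first success; geometric, p = 0.814.
P(Y ≤ 2) = 1 − (1−p)^2 = 1 − 0.034596 = 0.965404

0.9654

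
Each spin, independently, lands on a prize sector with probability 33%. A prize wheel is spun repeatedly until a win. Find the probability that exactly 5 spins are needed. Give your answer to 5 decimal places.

Geometric (trials to first success), p = 0.33.
P(Y = 5) = (1−p)^4 · p = 0.20151 · 0.33 = 0.0664987

0.06650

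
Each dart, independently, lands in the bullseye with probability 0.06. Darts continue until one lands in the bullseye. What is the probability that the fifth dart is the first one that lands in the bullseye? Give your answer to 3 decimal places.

Geometric (trials to first success), p = 0.06.
P(Y = 5) = (1−p)^4 · p = 0.78075 · 0.06 = 0.04684

0.047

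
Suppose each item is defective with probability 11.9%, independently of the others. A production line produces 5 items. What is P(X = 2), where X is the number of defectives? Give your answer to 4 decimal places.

0.0968

X ~ Binomial(n=5, p=0.119).
P(X=2) = C(5,2) · p^2 · (1−p)^3
= 10 · 0.014161 · 0.6838 = 0.096833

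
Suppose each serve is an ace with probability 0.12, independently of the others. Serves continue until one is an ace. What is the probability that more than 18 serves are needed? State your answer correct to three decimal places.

Y = number of serves to the first success; geometric, p = 0.12.
P(Y > 18) = P(first 18 all fail) = (1−p)^18 = 0.10016

0.100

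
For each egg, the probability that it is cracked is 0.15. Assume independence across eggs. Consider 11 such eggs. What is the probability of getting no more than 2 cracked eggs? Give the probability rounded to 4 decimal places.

0.7788

X ~ Binomial(11, 0.15); P(X ≤ 2) = Σ C(11,k) p^k (1−p)^(11−k) over k:
  k=0: C(11,0)·0.15^0·0.85^11 = 0.167343
  k=1: C(11,1)·0.15^1·0.85^10 = 0.324843
  k=2: C(11,2)·0.15^2·0.85^9 = 0.286626
Total = 0.778812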